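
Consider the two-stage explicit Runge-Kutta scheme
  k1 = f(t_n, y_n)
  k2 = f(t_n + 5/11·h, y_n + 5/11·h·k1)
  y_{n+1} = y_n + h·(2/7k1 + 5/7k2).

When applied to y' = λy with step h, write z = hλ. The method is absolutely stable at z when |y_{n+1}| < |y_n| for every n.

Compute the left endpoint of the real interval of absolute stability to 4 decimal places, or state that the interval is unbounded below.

Test eqn y'=λy, z=hλ:
  k1=λy_n ⇒ h·k1=z·y_n;  k2=λ(1+5/11z)y_n ⇒ h·k2=z(1+5/11z)y_n
  y_{n+1}/y_n = 1 + 2/7z + 5/7z(1+5/11z) = 1 + z + 25/77z²
  so R(z) = 1 + z + 25/77z².

Boundary: |R(x)|=1, x<0.
x=-0.61: |R|=0.5108
R=1: x+25/77x²=0 ⇒ x=−77/25=-3.0800; min R=1−1/(4·25/77)=0.2300>−1
Confirm numerically:
  x=-2.105: |R|=0.33364 <1
  x=-1.723: |R|=0.24087 <1
  x=-1.605: |R|=0.23137 <1
  x=-1.519: |R|=0.23014 <1
  x=-3.512: |R|=1.49259 >1
  x=-3.205: |R|=1.13007 >1
So |R|<1 on (-3.0800, 0).

z* = -3.0800.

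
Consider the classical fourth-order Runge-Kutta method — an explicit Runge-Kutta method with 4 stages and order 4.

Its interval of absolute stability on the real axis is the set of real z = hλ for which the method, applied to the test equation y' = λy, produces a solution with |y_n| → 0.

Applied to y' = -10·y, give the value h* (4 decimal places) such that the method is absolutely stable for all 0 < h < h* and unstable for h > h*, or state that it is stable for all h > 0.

With y'=λy (z=hλ):
  order 4, 4-stage ⇒ R(z)=1+z+z^2/2+z^3/6+z^4/24
  (e.g. R(-0.57)=0.56598, |R|=0.56598)

Solve |R(x)|<1 on ℝ⁻.
x=-0.57: |R|=0.5660
|R(-2.86)|=1.1186 |R(-1.74)|=0.2777 |R(-1.64)|=0.2711
Bisect:
  x_lo=-3.3010 |R|=2.0996  x_hi=-0.2984 |R|=0.7420
  mid=-1.79970 |R|=0.28535 →hi
  mid=-2.55033 |R|=0.69980 →hi
  mid=-2.92564 |R|=1.23306 →lo
  mid=-2.73798 |R|=0.93098 →hi
  mid=-2.83181 |R|=1.07243 →lo
  mid=-2.78490 |R|=0.99940 →hi
  mid=-2.80835 |R|=1.03533 →lo
  mid=-2.79663 |R|=1.01722 →lo
  ...
  [-2.78545,-2.78526] ⇒ x*=-2.7853
Interval (-2.7853, 0).

(-2.7853,0); λ=-10 ⇒ h* = 0.2785.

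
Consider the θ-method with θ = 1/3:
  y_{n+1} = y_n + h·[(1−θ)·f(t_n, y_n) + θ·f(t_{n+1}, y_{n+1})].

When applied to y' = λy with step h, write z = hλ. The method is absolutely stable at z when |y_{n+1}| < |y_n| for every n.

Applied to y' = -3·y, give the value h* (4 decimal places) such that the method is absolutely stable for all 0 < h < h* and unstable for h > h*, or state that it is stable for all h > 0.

(-6.0000,0); λ=-3 ⇒ h* = (6)/3 = 2.0000.

Test eqn y'=λy, z=hλ:
  y_{n+1} = y_n + z·[2/3·y_n + 1/3·y_{n+1}] ⇒ (1 − 1/3z)y_{n+1} = (1 + 2/3z)y_n
  Hence R(z) = (1 + 2/3z)/(1 − 1/3z).

Boundary: |R(x)|=1, x<0.
x=-1.61: |R|=0.0477
R=−1: 1+2/3x = −1+1/3x ⇒ -1/3x=2 ⇒ x=2/(-1/3)=-6.0000
Confirm numerically:
  x=-5.307: |R|=0.91658 <1
  x=-2.725: |R|=0.42795 <1
  x=-2.409: |R|=0.33611 <1
  x=-6.390: |R|=1.04153 >1
  x=-6.067: |R|=1.00739 >1
Stable set (-6.0000, 0).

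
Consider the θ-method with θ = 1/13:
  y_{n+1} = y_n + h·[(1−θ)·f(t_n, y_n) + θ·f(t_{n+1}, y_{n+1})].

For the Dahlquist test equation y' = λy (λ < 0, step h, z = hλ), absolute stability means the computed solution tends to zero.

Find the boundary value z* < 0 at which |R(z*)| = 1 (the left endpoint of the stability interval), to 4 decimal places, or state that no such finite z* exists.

z* = -2.3636.

Test eqn y'=λy, z=hλ:
  y_{n+1} = y_n + z·[12/13·y_n + 1/13·y_{n+1}] ⇒ (1 − 1/13z)y_{n+1} = (1 + 12/13z)y_n
  so R(z) = (1 + 12/13z)/(1 − 1/13z).

Find x<0 with |R(x)|<1.
x=-1.51: |R|=0.3529
R=−1: 1+12/13x = −1+1/13x ⇒ -11/13x=2 ⇒ x=2/(-11/13)=-2.3636
Confirm numerically:
  x=-2.193: |R|=0.87646 <1
  x=-2.139: |R|=0.83678 <1
  x=-1.511: |R|=0.35366 <1
  x=-1.406: |R|=0.26878 <1
  x=-2.762: |R|=1.27801 >1
  x=-2.698: |R|=1.23430 >1
  x=-2.623: |R|=1.18262 >1
Interval (-2.3636, 0).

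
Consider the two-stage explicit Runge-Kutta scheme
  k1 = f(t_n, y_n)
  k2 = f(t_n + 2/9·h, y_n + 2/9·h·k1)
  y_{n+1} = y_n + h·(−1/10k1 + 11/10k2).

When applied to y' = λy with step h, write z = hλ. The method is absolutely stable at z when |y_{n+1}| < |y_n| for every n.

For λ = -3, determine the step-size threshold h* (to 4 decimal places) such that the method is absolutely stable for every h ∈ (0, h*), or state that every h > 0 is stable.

(-4.0909,0); λ=-3 ⇒ h* = (45/11)/3 = 1.3636.

With y'=λy (z=hλ):
  k1=λy_n ⇒ h·k1=z·y_n;  k2=λ(1+2/9z)y_n ⇒ h·k2=z(1+2/9z)y_n
  y_{n+1}/y_n = 1 − 1/10z + 11/10z(1+2/9z) = 1 + z + 11/45z²
  Hence R(z) = 1 + z + 11/45z².

Find x<0 with |R(x)|<1.
x=-1.26: |R|=0.1281
R=1: x+11/45x²=0 ⇒ x=−45/11=-4.0909; min R=1−1/(4·11/45)=-0.0227>−1
Confirm numerically:
  x=-3.948: |R|=0.86208 <1
  x=-3.702: |R|=0.64806 <1
  x=-3.484: |R|=0.48313 <1
  x=-1.962: |R|=0.02102 <1
  x=-4.465: |R|=1.40830 >1
  x=-4.320: |R|=1.24192 >1
Stable set (-4.0909, 0).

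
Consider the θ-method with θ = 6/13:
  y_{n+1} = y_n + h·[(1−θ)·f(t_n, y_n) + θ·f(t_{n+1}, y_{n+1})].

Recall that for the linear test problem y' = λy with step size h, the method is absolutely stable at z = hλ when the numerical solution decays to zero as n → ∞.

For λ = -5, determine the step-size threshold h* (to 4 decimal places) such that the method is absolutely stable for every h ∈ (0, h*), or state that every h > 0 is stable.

On y'=λy, z=hλ:
  y_{n+1} = y_n + z·[7/13·y_n + 6/13·y_{n+1}] ⇒ (1 − 6/13z)y_{n+1} = (1 + 7/13z)y_n
  R(z) = (1 + 7/13z)/(1 − 6/13z).

Find x<0 with |R(x)|<1.
x=-0.85: |R|=0.3895
R=−1: 1+7/13x = −1+6/13x ⇒ -1/13x=2 ⇒ x=2/(-1/13)=-26.0000
Confirm numerically:
  x=-22.975: |R|=0.97995 <1
  x=-17.013: |R|=0.92191 <1
  x=-11.345: |R|=0.81923 <1
  x=-26.443: |R|=1.00258 >1
  x=-26.085: |R|=1.00050 >1
Stable set (-26.0000, 0).

(-26.0000,0); λ=-5 ⇒ h* = (26)/5 = 5.2000.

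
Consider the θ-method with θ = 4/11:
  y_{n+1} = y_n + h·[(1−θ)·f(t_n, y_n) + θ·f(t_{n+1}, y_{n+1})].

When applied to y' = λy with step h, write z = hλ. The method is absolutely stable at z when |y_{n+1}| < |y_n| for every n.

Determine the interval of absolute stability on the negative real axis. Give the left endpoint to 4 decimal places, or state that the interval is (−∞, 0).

(-7.3333, 0).

Test eqn y'=λy, z=hλ:
  y_{n+1} = y_n + z·[7/11·y_n + 4/11·y_{n+1}] ⇒ (1 − 4/11z)y_{n+1} = (1 + 7/11z)y_n
  R(z) = (1 + 7/11z)/(1 − 4/11z).

Need |R(x)|<1, x<0.
x=-1.5: |R|=0.0294
R=−1: 1+7/11x = −1+4/11x ⇒ -3/11x=2 ⇒ x=2/(-3/11)=-7.3333
Confirm numerically:
  x=-6.913: |R|=0.96738 <1
  x=-6.280: |R|=0.91251 <1
  x=-4.791: |R|=0.74715 <1
  x=-4.130: |R|=0.65080 <1
  x=-7.831: |R|=1.03528 >1
  x=-7.806: |R|=1.03358 >1
  x=-7.521: |R|=1.01370 >1
Stable set (-7.3333, 0).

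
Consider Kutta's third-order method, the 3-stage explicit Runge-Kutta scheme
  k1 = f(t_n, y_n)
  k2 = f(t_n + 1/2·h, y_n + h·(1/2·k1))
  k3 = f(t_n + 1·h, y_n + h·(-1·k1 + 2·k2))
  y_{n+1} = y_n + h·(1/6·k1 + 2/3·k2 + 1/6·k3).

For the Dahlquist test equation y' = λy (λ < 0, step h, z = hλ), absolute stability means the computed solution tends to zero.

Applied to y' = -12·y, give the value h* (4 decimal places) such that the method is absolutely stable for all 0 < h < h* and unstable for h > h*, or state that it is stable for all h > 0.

On y'=λy, z=hλ:
  order 3, 3-stage ⇒ R(z)=1+z+z^2/2+z^3/6
  (e.g. R(-1.18)=0.24236, |R|=0.24236)

Solve |R(x)|<1 on ℝ⁻.
x=-1.18: |R|=0.2424
|R(-2.61)|=1.1672 |R(-1.33)|=0.1623 |R(-1.05)|=0.3083
Bisect:
  x_lo=-2.8624 |R|=1.6744  x_hi=-0.3428 |R|=0.7092
  mid=-1.60259 |R|=0.00443 →hi
  mid=-2.23248 |R|=0.59493 →hi
  mid=-2.54742 |R|=1.05793 →lo
  mid=-2.38995 |R|=0.80919 →hi
  mid=-2.46868 |R|=0.92901 →hi
  mid=-2.50805 |R|=0.99230 →hi
  mid=-2.52773 |R|=1.02482 →lo
  mid=-2.51789 |R|=1.00848 →lo
  mid=-2.51297 |R|=1.00037 →lo
  ...
  [-2.51282,-2.51266] ⇒ x*=-2.5127
Interval (-2.5127, 0).

(-2.5127,0); λ=-12 ⇒ h* = 0.2094.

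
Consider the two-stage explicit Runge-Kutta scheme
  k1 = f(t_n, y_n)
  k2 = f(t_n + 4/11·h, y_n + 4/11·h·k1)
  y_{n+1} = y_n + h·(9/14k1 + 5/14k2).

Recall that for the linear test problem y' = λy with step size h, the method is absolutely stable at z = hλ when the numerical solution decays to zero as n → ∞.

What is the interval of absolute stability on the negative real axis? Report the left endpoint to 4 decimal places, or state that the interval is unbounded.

(-7.7000, 0).

On y'=λy, z=hλ:
  k1=λy_n ⇒ h·k1=z·y_n;  k2=λ(1+4/11z)y_n ⇒ h·k2=z(1+4/11z)y_n
  y_{n+1}/y_n = 1 + 9/14z + 5/14z(1+4/11z) = 1 + z + 10/77z²
  R(z) = 1 + z + 10/77z².

Find x<0 with |R(x)|<1.
x=-0.34: |R|=0.6750
R=1: x+10/77x²=0 ⇒ x=−77/10=-7.7000; min R=1−1/(4·10/77)=-0.9250>−1
Confirm numerically:
  x=-6.842: |R|=0.23761 <1
  x=-6.513: |R|=0.00402 <1
  x=-3.808: |R|=0.92477 <1
  x=-3.165: |R|=0.86406 <1
  x=-8.052: |R|=1.36809 >1
  x=-8.018: |R|=1.33113 >1
  x=-7.976: |R|=1.28589 >1
Stable set (-7.7000, 0).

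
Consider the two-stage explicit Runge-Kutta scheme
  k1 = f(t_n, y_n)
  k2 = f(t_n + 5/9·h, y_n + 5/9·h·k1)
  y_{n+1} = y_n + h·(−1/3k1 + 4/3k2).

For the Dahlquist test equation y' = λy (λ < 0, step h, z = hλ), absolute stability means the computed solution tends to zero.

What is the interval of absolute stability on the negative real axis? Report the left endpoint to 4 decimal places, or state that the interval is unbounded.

With y'=λy (z=hλ):
  k1=λy_n ⇒ h·k1=z·y_n;  k2=λ(1+5/9z)y_n ⇒ h·k2=z(1+5/9z)y_n
  y_{n+1}/y_n = 1 − 1/3z + 4/3z(1+5/9z) = 1 + z + 20/27z²
  Hence R(z) = 1 + z + 20/27z².

Boundary: |R(x)|=1, x<0.
x=-0.83: |R|=0.6803
R=1: x+20/27x²=0 ⇒ x=−27/20=-1.3500; min R=1−1/(4·20/27)=0.6625>−1
Confirm numerically:
  x=-0.981: |R|=0.73186 <1
  x=-0.905: |R|=0.70169 <1
  x=-0.633: |R|=0.66381 <1
  x=-1.824: |R|=1.64043 >1
  x=-1.730: |R|=1.48696 >1
Interval (-1.3500, 0).

(-1.3500, 0).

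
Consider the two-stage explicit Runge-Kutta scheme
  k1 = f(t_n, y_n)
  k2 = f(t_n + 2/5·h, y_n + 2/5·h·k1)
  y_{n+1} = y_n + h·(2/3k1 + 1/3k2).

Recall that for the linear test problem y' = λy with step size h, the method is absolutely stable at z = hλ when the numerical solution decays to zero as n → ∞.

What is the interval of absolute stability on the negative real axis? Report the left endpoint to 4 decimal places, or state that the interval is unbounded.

Test eqn y'=λy, z=hλ:
  k1=λy_n ⇒ h·k1=z·y_n;  k2=λ(1+2/5z)y_n ⇒ h·k2=z(1+2/5z)y_n
  y_{n+1}/y_n = 1 + 2/3z + 1/3z(1+2/5z) = 1 + z + 2/15z²
  R(z) = 1 + z + 2/15z².

Solve |R(x)|<1 on ℝ⁻.
x=-1.18: |R|=0.0057
R=1: x+2/15x²=0 ⇒ x=−15/2=-7.5000; min R=1−1/(4·2/15)=-0.8750>−1
Confirm numerically:
  x=-7.470: |R|=0.97012 <1
  x=-5.858: |R|=0.28251 <1
  x=-5.853: |R|=0.28532 <1
  x=-7.801: |R|=1.31308 >1
  x=-7.785: |R|=1.29583 >1
  x=-7.635: |R|=1.13743 >1
Stable set (-7.5000, 0).

z∈(-7.5000,0).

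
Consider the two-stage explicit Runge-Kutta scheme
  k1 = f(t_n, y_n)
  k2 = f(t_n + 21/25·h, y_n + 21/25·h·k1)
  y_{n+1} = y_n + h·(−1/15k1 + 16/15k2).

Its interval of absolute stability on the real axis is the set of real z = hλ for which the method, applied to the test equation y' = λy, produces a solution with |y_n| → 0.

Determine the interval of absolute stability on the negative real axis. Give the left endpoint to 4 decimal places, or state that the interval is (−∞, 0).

z∈(-1.1161,0).

Set f=λy, z=hλ:
  k1=λy_n ⇒ h·k1=z·y_n;  k2=λ(1+21/25z)y_n ⇒ h·k2=z(1+21/25z)y_n
  y_{n+1}/y_n = 1 − 1/15z + 16/15z(1+21/25z) = 1 + z + 112/125z²
  ⇒ R(z) = 1 + z + 112/125z².

Need |R(x)|<1, x<0.
x=-0.89: |R|=0.8197
R=1: x+112/125x²=0 ⇒ x=−125/112=-1.1161; min R=1−1/(4·112/125)=0.7210>−1
Confirm numerically:
  x=-0.847: |R|=0.79580 <1
  x=-0.833: |R|=0.78872 <1
  x=-0.791: |R|=0.76961 <1
  x=-0.707: |R|=0.74086 <1
  x=-1.533: |R|=1.57268 >1
  x=-1.270: |R|=1.17516 >1
So |R|<1 on (-1.1161, 0).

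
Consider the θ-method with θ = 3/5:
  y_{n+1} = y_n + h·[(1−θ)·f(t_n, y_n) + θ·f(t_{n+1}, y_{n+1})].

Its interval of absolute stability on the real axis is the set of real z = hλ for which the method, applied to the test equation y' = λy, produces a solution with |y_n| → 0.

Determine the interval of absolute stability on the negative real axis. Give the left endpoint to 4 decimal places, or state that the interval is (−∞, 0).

Test eqn y'=λy, z=hλ:
  y_{n+1} = y_n + z·[2/5·y_n + 3/5·y_{n+1}] ⇒ (1 − 3/5z)y_{n+1} = (1 + 2/5z)y_n
  Hence R(z) = (1 + 2/5z)/(1 − 3/5z).

Find x<0 with |R(x)|<1.
x=-1.2: |R|=0.3023
x=-2: |R|=0.0909
x=-10: |R|=0.4286
x=-100: |R|=0.6393
θ=3/5≥1/2 ⇒ |1+2/5x|<|1−3/5x| ∀x<0 ⇒ stable on all of ℝ⁻.

interval (−∞, 0).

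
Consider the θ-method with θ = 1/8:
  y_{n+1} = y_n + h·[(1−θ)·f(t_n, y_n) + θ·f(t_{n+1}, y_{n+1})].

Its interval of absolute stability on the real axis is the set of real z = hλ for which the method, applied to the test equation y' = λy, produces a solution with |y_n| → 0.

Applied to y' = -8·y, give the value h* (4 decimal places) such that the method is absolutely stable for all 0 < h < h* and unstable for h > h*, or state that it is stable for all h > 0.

With y'=λy (z=hλ):
  y_{n+1} = y_n + z·[7/8·y_n + 1/8·y_{n+1}] ⇒ (1 − 1/8z)y_{n+1} = (1 + 7/8z)y_n
  so R(z) = (1 + 7/8z)/(1 − 1/8z).

Find x<0 with |R(x)|<1.
x=-0.42: |R|=0.6010
R=−1: 1+7/8x = −1+1/8x ⇒ -3/4x=2 ⇒ x=2/(-3/4)=-2.6667
Confirm numerically:
  x=-2.344: |R|=0.81284 <1
  x=-1.930: |R|=0.55488 <1
  x=-1.211: |R|=0.05179 <1
  x=-1.169: |R|=0.01996 <1
  x=-3.256: |R|=1.31414 >1
  x=-2.807: |R|=1.07791 >1
  x=-2.720: |R|=1.02985 >1
Interval (-2.6667, 0).

(-2.6667,0); λ=-8 ⇒ h* = (8/3)/8 = 0.3333.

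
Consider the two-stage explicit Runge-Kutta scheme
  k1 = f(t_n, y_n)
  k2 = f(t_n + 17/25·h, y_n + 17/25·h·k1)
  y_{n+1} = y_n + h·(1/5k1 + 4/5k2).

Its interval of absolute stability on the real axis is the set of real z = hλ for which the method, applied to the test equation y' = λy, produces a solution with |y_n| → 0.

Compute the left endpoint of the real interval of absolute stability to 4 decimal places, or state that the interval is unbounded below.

With y'=λy (z=hλ):
  k1=λy_n ⇒ h·k1=z·y_n;  k2=λ(1+17/25z)y_n ⇒ h·k2=z(1+17/25z)y_n
  y_{n+1}/y_n = 1 + 1/5z + 4/5z(1+17/25z) = 1 + z + 68/125z²
  ⇒ R(z) = 1 + z + 68/125z².

Boundary: |R(x)|=1, x<0.
x=-0.69: |R|=0.5690
R=1: x+68/125x²=0 ⇒ x=−125/68=-1.8382; min R=1−1/(4·68/125)=0.5404>−1
Confirm numerically:
  x=-1.667: |R|=0.84472 <1
  x=-1.378: |R|=0.65499 <1
  x=-1.316: |R|=0.62613 <1
  x=-0.824: |R|=0.54536 <1
  x=-2.072: |R|=1.26349 >1
  x=-2.017: |R|=1.19615 >1
  x=-1.898: |R|=1.06171 >1
Interval (-1.8382, 0).

left endpoint -1.8382.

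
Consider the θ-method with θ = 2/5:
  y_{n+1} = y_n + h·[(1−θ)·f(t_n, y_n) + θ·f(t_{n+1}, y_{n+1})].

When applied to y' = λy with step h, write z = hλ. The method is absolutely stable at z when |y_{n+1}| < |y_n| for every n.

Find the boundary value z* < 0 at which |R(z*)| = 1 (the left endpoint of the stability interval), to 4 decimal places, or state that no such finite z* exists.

On y'=λy, z=hλ:
  y_{n+1} = y_n + z·[3/5·y_n + 2/5·y_{n+1}] ⇒ (1 − 2/5z)y_{n+1} = (1 + 3/5z)y_n
  so R(z) = (1 + 3/5z)/(1 − 2/5z).

Solve |R(x)|<1 on ℝ⁻.
x=-0.84: |R|=0.3713
R=−1: 1+3/5x = −1+2/5x ⇒ -1/5x=2 ⇒ x=2/(-1/5)=-10.0000
Confirm numerically:
  x=-9.623: |R|=0.98445 <1
  x=-9.265: |R|=0.96876 <1
  x=-9.260: |R|=0.96854 <1
  x=-7.218: |R|=0.85686 <1
  x=-10.425: |R|=1.01644 >1
  x=-10.204: |R|=1.00803 >1
  x=-10.077: |R|=1.00306 >1
Interval (-10.0000, 0).

z* = -10.0000.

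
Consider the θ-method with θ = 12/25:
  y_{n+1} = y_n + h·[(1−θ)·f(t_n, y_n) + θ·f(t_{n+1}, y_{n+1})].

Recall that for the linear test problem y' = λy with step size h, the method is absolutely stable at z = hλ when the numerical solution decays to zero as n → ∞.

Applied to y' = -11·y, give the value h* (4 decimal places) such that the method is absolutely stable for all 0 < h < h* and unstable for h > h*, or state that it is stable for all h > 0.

(-50.0000,0); λ=-11 ⇒ h* = (50)/11 = 4.5455.

Set f=λy, z=hλ:
  y_{n+1} = y_n + z·[13/25·y_n + 12/25·y_{n+1}] ⇒ (1 − 12/25z)y_{n+1} = (1 + 13/25z)y_n
  R(z) = (1 + 13/25z)/(1 − 12/25z).

Boundary: |R(x)|=1, x<0.
x=-1.77: |R|=0.0430
R=−1: 1+13/25x = −1+12/25x ⇒ -1/25x=2 ⇒ x=2/(-1/25)=-50.0000
Confirm numerically:
  x=-41.533: |R|=0.98382 <1
  x=-27.617: |R|=0.93720 <1
  x=-20.116: |R|=0.88782 <1
  x=-50.423: |R|=1.00067 >1
  x=-50.339: |R|=1.00054 >1
So |R|<1 on (-50.0000, 0).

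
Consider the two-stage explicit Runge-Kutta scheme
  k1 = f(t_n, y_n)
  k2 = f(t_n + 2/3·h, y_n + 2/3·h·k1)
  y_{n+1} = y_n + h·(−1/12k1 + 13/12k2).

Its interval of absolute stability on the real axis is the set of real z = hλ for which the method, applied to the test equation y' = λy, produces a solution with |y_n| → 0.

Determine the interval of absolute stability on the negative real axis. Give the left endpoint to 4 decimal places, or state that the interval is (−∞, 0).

z∈(-1.3846,0).

Set f=λy, z=hλ:
  k1=λy_n ⇒ h·k1=z·y_n;  k2=λ(1+2/3z)y_n ⇒ h·k2=z(1+2/3z)y_n
  y_{n+1}/y_n = 1 − 1/12z + 13/12z(1+2/3z) = 1 + z + 13/18z²
  Hence R(z) = 1 + z + 13/18z².

Find x<0 with |R(x)|<1.
x=-0.44: |R|=0.6998
R=1: x+13/18x²=0 ⇒ x=−18/13=-1.3846; min R=1−1/(4·13/18)=0.6538>−1
Confirm numerically:
  x=-1.150: |R|=0.80514 <1
  x=-1.015: |R|=0.72905 <1
  x=-0.569: |R|=0.66483 <1
  x=-1.893: |R|=1.69505 >1
  x=-1.878: |R|=1.66919 >1
  x=-1.520: |R|=1.14862 >1
So |R|<1 on (-1.3846, 0).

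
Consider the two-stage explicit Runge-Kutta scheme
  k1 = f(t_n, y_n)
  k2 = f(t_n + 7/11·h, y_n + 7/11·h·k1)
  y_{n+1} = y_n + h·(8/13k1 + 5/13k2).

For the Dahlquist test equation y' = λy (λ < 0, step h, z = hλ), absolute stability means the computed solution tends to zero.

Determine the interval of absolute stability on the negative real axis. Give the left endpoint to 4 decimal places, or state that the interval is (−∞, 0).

z∈(-4.0857,0).

Test eqn y'=λy, z=hλ:
  k1=λy_n ⇒ h·k1=z·y_n;  k2=λ(1+7/11z)y_n ⇒ h·k2=z(1+7/11z)y_n
  y_{n+1}/y_n = 1 + 8/13z + 5/13z(1+7/11z) = 1 + z + 35/143z²
  R(z) = 1 + z + 35/143z².

Find x<0 with |R(x)|<1.
x=-0.95: |R|=0.2709
R=1: x+35/143x²=0 ⇒ x=−143/35=-4.0857; min R=1−1/(4·35/143)=-0.0214>−1
Confirm numerically:
  x=-3.738: |R|=0.68188 <1
  x=-3.387: |R|=0.42078 <1
  x=-3.144: |R|=0.27534 <1
  x=-4.307: |R|=1.23327 >1
  x=-4.279: |R|=1.20243 >1
  x=-4.228: |R|=1.14724 >1
So |R|<1 on (-4.0857, 0).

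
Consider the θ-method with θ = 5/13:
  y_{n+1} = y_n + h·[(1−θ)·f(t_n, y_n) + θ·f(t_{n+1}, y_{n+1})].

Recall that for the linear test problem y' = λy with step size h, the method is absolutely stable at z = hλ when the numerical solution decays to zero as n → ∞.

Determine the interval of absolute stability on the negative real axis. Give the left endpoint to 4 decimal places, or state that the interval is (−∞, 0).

Set f=λy, z=hλ:
  y_{n+1} = y_n + z·[8/13·y_n + 5/13·y_{n+1}] ⇒ (1 − 5/13z)y_{n+1} = (1 + 8/13z)y_n
  Hence R(z) = (1 + 8/13z)/(1 − 5/13z).

Solve |R(x)|<1 on ℝ⁻.
x=-0.53: |R|=0.5597
R=−1: 1+8/13x = −1+5/13x ⇒ -3/13x=2 ⇒ x=2/(-3/13)=-8.6667
Confirm numerically:
  x=-7.826: |R|=0.95162 <1
  x=-7.404: |R|=0.92427 <1
  x=-6.204: |R|=0.83217 <1
  x=-9.112: |R|=1.02281 >1
  x=-8.871: |R|=1.01069 >1
  x=-8.762: |R|=1.00503 >1
Interval (-8.6667, 0).

(-8.6667, 0).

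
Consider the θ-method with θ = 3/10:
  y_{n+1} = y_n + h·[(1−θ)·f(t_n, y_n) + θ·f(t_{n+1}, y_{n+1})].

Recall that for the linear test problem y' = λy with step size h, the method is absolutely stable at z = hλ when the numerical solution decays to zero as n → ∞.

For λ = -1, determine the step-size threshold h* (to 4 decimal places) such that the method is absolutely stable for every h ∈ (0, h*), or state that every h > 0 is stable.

(-5.0000,0); λ=-1 ⇒ h* = (5)/1 = 5.0000.

Test eqn y'=λy, z=hλ:
  y_{n+1} = y_n + z·[7/10·y_n + 3/10·y_{n+1}] ⇒ (1 − 3/10z)y_{n+1} = (1 + 7/10z)y_n
  R(z) = (1 + 7/10z)/(1 − 3/10z).

Find x<0 with |R(x)|<1.
x=-1.34: |R|=0.0442
R=−1: 1+7/10x = −1+3/10x ⇒ -2/5x=2 ⇒ x=2/(-2/5)=-5.0000
Confirm numerically:
  x=-4.020: |R|=0.82230 <1
  x=-2.684: |R|=0.48682 <1
  x=-2.164: |R|=0.31215 <1
  x=-5.447: |R|=1.06788 >1
  x=-5.218: |R|=1.03399 >1
Interval (-5.0000, 0).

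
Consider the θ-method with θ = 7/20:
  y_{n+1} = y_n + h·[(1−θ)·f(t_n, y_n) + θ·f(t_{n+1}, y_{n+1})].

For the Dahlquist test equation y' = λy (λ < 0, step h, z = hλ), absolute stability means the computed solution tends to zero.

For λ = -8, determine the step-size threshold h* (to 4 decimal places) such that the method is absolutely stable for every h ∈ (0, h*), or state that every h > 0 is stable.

(-6.6667,0); λ=-8 ⇒ h* = (20/3)/8 = 0.8333.

Test eqn y'=λy, z=hλ:
  y_{n+1} = y_n + z·[13/20·y_n + 7/20·y_{n+1}] ⇒ (1 − 7/20z)y_{n+1} = (1 + 13/20z)y_n
  so R(z) = (1 + 13/20z)/(1 − 7/20z).

Need |R(x)|<1, x<0.
x=-0.41: |R|=0.6415
R=−1: 1+13/20x = −1+7/20x ⇒ -3/10x=2 ⇒ x=2/(-3/10)=-6.6667
Confirm numerically:
  x=-3.986: |R|=0.66423 <1
  x=-3.735: |R|=0.61881 <1
  x=-3.189: |R|=0.50698 <1
  x=-2.944: |R|=0.44996 <1
  x=-7.137: |R|=1.04034 >1
  x=-6.805: |R|=1.01227 >1
  x=-6.723: |R|=1.00504 >1
Stable set (-6.6667, 0).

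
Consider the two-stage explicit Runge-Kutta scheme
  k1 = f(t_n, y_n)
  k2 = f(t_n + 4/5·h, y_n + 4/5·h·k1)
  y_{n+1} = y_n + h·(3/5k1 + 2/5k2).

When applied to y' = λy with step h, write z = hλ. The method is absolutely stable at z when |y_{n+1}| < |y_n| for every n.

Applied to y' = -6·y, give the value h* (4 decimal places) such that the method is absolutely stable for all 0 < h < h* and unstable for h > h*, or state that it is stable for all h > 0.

(-3.1250,0); λ=-6 ⇒ h* = (25/8)/6 = 0.5208.

On y'=λy, z=hλ:
  k1=λy_n ⇒ h·k1=z·y_n;  k2=λ(1+4/5z)y_n ⇒ h·k2=z(1+4/5z)y_n
  y_{n+1}/y_n = 1 + 3/5z + 2/5z(1+4/5z) = 1 + z + 8/25z²
  so R(z) = 1 + z + 8/25z².

Solve |R(x)|<1 on ℝ⁻.
x=-0.76: |R|=0.4248
R=1: x+8/25x²=0 ⇒ x=−25/8=-3.1250; min R=1−1/(4·8/25)=0.2188>−1
Confirm numerically:
  x=-2.725: |R|=0.65120 <1
  x=-2.266: |R|=0.37712 <1
  x=-1.562: |R|=0.21875 <1
  x=-1.290: |R|=0.24251 <1
  x=-3.401: |R|=1.30038 >1
  x=-3.199: |R|=1.07575 >1
Interval (-3.1250, 0).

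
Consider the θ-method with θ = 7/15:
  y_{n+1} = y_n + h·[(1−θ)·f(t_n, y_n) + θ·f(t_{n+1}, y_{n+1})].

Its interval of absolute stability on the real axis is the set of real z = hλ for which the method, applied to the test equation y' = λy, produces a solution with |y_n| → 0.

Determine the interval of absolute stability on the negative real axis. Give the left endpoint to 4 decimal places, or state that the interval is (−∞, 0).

Set f=λy, z=hλ:
  y_{n+1} = y_n + z·[8/15·y_n + 7/15·y_{n+1}] ⇒ (1 − 7/15z)y_{n+1} = (1 + 8/15z)y_n
  ⇒ R(z) = (1 + 8/15z)/(1 − 7/15z).

Solve |R(x)|<1 on ℝ⁻.
x=-1.53: |R|=0.1074
R=−1: 1+8/15x = −1+7/15x ⇒ -1/15x=2 ⇒ x=2/(-1/15)=-30.0000
Confirm numerically:
  x=-29.651: |R|=0.99843 <1
  x=-28.909: |R|=0.99498 <1
  x=-28.190: |R|=0.99148 <1
  x=-14.148: |R|=0.86099 <1
  x=-30.243: |R|=1.00107 >1
  x=-30.134: |R|=1.00059 >1
So |R|<1 on (-30.0000, 0).

z∈(-30.0000,0).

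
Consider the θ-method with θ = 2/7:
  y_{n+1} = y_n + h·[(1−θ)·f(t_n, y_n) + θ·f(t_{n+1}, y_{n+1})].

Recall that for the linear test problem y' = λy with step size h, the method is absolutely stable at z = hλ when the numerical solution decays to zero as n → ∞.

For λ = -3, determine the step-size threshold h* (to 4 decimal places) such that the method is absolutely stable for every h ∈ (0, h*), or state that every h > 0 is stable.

With y'=λy (z=hλ):
  y_{n+1} = y_n + z·[5/7·y_n + 2/7·y_{n+1}] ⇒ (1 − 2/7z)y_{n+1} = (1 + 5/7z)y_n
  ⇒ R(z) = (1 + 5/7z)/(1 − 2/7z).

Find x<0 with |R(x)|<1.
x=-0.79: |R|=0.3555
R=−1: 1+5/7x = −1+2/7x ⇒ -3/7x=2 ⇒ x=2/(-3/7)=-4.6667
Confirm numerically:
  x=-3.288: |R|=0.69534 <1
  x=-2.933: |R|=0.59576 <1
  x=-2.796: |R|=0.55432 <1
  x=-5.157: |R|=1.08496 >1
  x=-4.814: |R|=1.02658 >1
Stable set (-4.6667, 0).

(-4.6667,0); λ=-3 ⇒ h* = (14/3)/3 = 1.5556.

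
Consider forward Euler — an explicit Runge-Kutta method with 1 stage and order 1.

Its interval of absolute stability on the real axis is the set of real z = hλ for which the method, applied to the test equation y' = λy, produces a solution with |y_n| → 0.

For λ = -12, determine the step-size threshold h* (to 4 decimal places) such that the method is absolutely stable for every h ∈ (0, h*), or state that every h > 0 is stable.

On y'=λy, z=hλ:
  order 1, 1-stage ⇒ R(z)=1+z
  (e.g. R(-0.76)=0.24000, |R|=0.24000)

Find x<0 with |R(x)|<1.
x=-0.76: |R|=0.2400
|R(-1.68)|=0.6800 |R(-1.62)|=0.6200 |R(-1.1)|=0.1000
Bisect:
  x_lo=-2.4267 |R|=1.4267  x_hi=-0.2648 |R|=0.7352
  mid=-1.34572 |R|=0.34572 →hi
  mid=-1.88620 |R|=0.88620 →hi
  mid=-2.15644 |R|=1.15644 →lo
  mid=-2.02132 |R|=1.02132 →lo
  mid=-1.95376 |R|=0.95376 →hi
  mid=-1.98754 |R|=0.98754 →hi
  mid=-2.00443 |R|=1.00443 →lo
  mid=-1.99598 |R|=0.99598 →hi
  ...
  [-2.00007,-1.99994] ⇒ x*=-2.0000
So |R|<1 on (-2.0000, 0).

(-2.0000,0); λ=-12 ⇒ h* = 0.1667.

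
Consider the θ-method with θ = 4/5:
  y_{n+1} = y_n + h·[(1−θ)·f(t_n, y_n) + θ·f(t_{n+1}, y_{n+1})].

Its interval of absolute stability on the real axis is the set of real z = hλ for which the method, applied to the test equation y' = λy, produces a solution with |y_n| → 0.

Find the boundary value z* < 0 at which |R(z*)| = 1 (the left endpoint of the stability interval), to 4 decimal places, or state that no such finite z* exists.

unbounded; (−∞, 0).

Test eqn y'=λy, z=hλ:
  y_{n+1} = y_n + z·[1/5·y_n + 4/5·y_{n+1}] ⇒ (1 − 4/5z)y_{n+1} = (1 + 1/5z)y_n
  R(z) = (1 + 1/5z)/(1 − 4/5z).

Boundary: |R(x)|=1, x<0.
x=-0.92: |R|=0.4700
x=-2: |R|=0.2308
x=-10: |R|=0.1111
x=-100: |R|=0.2346
θ=4/5≥1/2 ⇒ |1+1/5x|<|1−4/5x| ∀x<0 ⇒ unbounded interval.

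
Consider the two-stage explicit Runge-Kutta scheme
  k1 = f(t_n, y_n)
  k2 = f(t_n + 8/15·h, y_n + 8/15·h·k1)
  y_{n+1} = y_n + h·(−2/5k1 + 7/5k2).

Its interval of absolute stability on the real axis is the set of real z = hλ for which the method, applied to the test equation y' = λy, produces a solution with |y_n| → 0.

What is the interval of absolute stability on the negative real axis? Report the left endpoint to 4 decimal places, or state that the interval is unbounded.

(-1.3393, 0).

With y'=λy (z=hλ):
  k1=λy_n ⇒ h·k1=z·y_n;  k2=λ(1+8/15z)y_n ⇒ h·k2=z(1+8/15z)y_n
  y_{n+1}/y_n = 1 − 2/5z + 7/5z(1+8/15z) = 1 + z + 56/75z²
  so R(z) = 1 + z + 56/75z².

Need |R(x)|<1, x<0.
x=-1.09: |R|=0.7971
R=1: x+56/75x²=0 ⇒ x=−75/56=-1.3393; min R=1−1/(4·56/75)=0.6652>−1
Confirm numerically:
  x=-1.276: |R|=0.93970 <1
  x=-1.101: |R|=0.80411 <1
  x=-0.878: |R|=0.69759 <1
  x=-0.852: |R|=0.69001 <1
  x=-1.773: |R|=1.57417 >1
  x=-1.544: |R|=1.23601 >1
Stable set (-1.3393, 0).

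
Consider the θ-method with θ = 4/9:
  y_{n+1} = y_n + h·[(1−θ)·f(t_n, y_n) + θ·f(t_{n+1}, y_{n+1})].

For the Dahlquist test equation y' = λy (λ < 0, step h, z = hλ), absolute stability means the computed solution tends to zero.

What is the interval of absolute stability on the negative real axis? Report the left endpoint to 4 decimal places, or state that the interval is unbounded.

(-18.0000, 0).

Set f=λy, z=hλ:
  y_{n+1} = y_n + z·[5/9·y_n + 4/9·y_{n+1}] ⇒ (1 − 4/9z)y_{n+1} = (1 + 5/9z)y_n
  so R(z) = (1 + 5/9z)/(1 − 4/9z).

Solve |R(x)|<1 on ℝ⁻.
x=-1.73: |R|=0.0220
R=−1: 1+5/9x = −1+4/9x ⇒ -1/9x=2 ⇒ x=2/(-1/9)=-18.0000
Confirm numerically:
  x=-17.302: |R|=0.99108 <1
  x=-9.452: |R|=0.81738 <1
  x=-9.162: |R|=0.80639 <1
  x=-18.483: |R|=1.00582 >1
  x=-18.280: |R|=1.00341 >1
  x=-18.070: |R|=1.00086 >1
Stable set (-18.0000, 0).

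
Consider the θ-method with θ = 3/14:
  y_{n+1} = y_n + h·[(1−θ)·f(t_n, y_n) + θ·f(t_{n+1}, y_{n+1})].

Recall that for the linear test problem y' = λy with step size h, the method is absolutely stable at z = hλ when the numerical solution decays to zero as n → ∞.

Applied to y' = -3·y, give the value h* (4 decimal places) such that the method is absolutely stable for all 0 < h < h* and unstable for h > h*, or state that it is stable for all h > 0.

With y'=λy (z=hλ):
  y_{n+1} = y_n + z·[11/14·y_n + 3/14·y_{n+1}] ⇒ (1 − 3/14z)y_{n+1} = (1 + 11/14z)y_n
  Hence R(z) = (1 + 11/14z)/(1 − 3/14z).

Solve |R(x)|<1 on ℝ⁻.
x=-0.81: |R|=0.3098
R=−1: 1+11/14x = −1+3/14x ⇒ -4/7x=2 ⇒ x=2/(-4/7)=-3.5000
Confirm numerically:
  x=-2.746: |R|=0.72875 <1
  x=-2.328: |R|=0.55318 <1
  x=-2.199: |R|=0.49468 <1
  x=-2.013: |R|=0.40636 <1
  x=-3.939: |R|=1.13603 >1
  x=-3.737: |R|=1.07521 >1
  x=-3.543: |R|=1.01397 >1
Stable set (-3.5000, 0).

(-3.5000,0); λ=-3 ⇒ h* = (7/2)/3 = 1.1667.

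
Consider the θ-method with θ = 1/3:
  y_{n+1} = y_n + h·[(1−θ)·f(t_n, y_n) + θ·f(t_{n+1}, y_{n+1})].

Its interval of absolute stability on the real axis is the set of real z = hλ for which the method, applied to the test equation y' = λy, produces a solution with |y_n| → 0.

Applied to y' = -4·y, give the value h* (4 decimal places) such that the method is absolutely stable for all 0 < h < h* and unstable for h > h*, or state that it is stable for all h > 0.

With y'=λy (z=hλ):
  y_{n+1} = y_n + z·[2/3·y_n + 1/3·y_{n+1}] ⇒ (1 − 1/3z)y_{n+1} = (1 + 2/3z)y_n
  ⇒ R(z) = (1 + 2/3z)/(1 − 1/3z).

Find x<0 with |R(x)|<1.
x=-1.46: |R|=0.0179
R=−1: 1+2/3x = −1+1/3x ⇒ -1/3x=2 ⇒ x=2/(-1/3)=-6.0000
Confirm numerically:
  x=-5.228: |R|=0.90617 <1
  x=-5.200: |R|=0.90244 <1
  x=-2.925: |R|=0.48101 <1
  x=-6.520: |R|=1.05462 >1
  x=-6.269: |R|=1.02902 >1
So |R|<1 on (-6.0000, 0).

(-6.0000,0); λ=-4 ⇒ h* = (6)/4 = 1.5000.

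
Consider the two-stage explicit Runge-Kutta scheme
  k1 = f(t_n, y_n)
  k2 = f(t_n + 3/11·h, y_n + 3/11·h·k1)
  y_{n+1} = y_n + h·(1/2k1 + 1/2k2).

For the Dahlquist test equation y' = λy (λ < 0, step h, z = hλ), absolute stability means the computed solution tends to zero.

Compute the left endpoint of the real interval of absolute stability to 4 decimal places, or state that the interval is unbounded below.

On y'=λy, z=hλ:
  k1=λy_n ⇒ h·k1=z·y_n;  k2=λ(1+3/11z)y_n ⇒ h·k2=z(1+3/11z)y_n
  y_{n+1}/y_n = 1 + 1/2z + 1/2z(1+3/11z) = 1 + z + 3/22z²
  ⇒ R(z) = 1 + z + 3/22z².

Boundary: |R(x)|=1, x<0.
x=-0.69: |R|=0.3749
R=1: x+3/22x²=0 ⇒ x=−22/3=-7.3333; min R=1−1/(4·3/22)=-0.8333>−1
Confirm numerically:
  x=-6.240: |R|=0.06967 <1
  x=-5.250: |R|=0.49148 <1
  x=-3.408: |R|=0.82421 <1
  x=-7.686: |R|=1.36963 >1
  x=-7.623: |R|=1.30111 >1
  x=-7.519: |R|=1.19037 >1
So |R|<1 on (-7.3333, 0).

z* = -7.3333.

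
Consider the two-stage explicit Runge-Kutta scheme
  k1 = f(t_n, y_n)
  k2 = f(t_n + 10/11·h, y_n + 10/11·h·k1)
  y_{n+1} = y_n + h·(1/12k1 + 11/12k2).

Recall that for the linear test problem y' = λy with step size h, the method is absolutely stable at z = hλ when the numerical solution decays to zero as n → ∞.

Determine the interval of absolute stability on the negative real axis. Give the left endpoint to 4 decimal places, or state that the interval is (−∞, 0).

(-1.2000, 0).

With y'=λy (z=hλ):
  k1=λy_n ⇒ h·k1=z·y_n;  k2=λ(1+10/11z)y_n ⇒ h·k2=z(1+10/11z)y_n
  y_{n+1}/y_n = 1 + 1/12z + 11/12z(1+10/11z) = 1 + z + 5/6z²
  Hence R(z) = 1 + z + 5/6z².

Solve |R(x)|<1 on ℝ⁻.
x=-0.74: |R|=0.7163
R=1: x+5/6x²=0 ⇒ x=−6/5=-1.2000; min R=1−1/(4·5/6)=0.7000>−1
Confirm numerically:
  x=-1.121: |R|=0.92620 <1
  x=-0.874: |R|=0.76256 <1
  x=-0.648: |R|=0.70192 <1
  x=-1.421: |R|=1.26170 >1
  x=-1.351: |R|=1.17000 >1
  x=-1.331: |R|=1.14530 >1
Interval (-1.2000, 0).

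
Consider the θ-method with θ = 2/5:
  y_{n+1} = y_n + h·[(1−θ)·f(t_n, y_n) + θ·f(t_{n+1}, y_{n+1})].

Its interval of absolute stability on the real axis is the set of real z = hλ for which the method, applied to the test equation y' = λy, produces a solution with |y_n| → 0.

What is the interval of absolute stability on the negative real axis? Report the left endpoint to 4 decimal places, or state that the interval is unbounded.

With y'=λy (z=hλ):
  y_{n+1} = y_n + z·[3/5·y_n + 2/5·y_{n+1}] ⇒ (1 − 2/5z)y_{n+1} = (1 + 3/5z)y_n
  ⇒ R(z) = (1 + 3/5z)/(1 − 2/5z).

Solve |R(x)|<1 on ℝ⁻.
x=-1.43: |R|=0.0903
R=−1: 1+3/5x = −1+2/5x ⇒ -1/5x=2 ⇒ x=2/(-1/5)=-10.0000
Confirm numerically:
  x=-7.602: |R|=0.88131 <1
  x=-7.329: |R|=0.86413 <1
  x=-4.737: |R|=0.63638 <1
  x=-4.582: |R|=0.61748 <1
  x=-10.414: |R|=1.01603 >1
  x=-10.122: |R|=1.00483 >1
Interval (-10.0000, 0).

z∈(-10.0000,0).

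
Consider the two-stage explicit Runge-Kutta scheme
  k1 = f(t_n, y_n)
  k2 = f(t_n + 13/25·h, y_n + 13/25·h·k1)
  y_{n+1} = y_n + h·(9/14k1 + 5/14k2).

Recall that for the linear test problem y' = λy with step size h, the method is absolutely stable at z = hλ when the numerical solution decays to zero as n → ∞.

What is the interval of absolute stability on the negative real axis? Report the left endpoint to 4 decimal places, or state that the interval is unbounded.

z∈(-5.3846,0).

Test eqn y'=λy, z=hλ:
  k1=λy_n ⇒ h·k1=z·y_n;  k2=λ(1+13/25z)y_n ⇒ h·k2=z(1+13/25z)y_n
  y_{n+1}/y_n = 1 + 9/14z + 5/14z(1+13/25z) = 1 + z + 13/70z²
  Hence R(z) = 1 + z + 13/70z².

Boundary: |R(x)|=1, x<0.
x=-1.46: |R|=0.0641
R=1: x+13/70x²=0 ⇒ x=−70/13=-5.3846; min R=1−1/(4·13/70)=-0.3462>−1
Confirm numerically:
  x=-3.791: |R|=0.12197 <1
  x=-3.477: |R|=0.23180 <1
  x=-2.264: |R|=0.31209 <1
  x=-5.678: |R|=1.30937 >1
  x=-5.446: |R|=1.06208 >1
Interval (-5.3846, 0).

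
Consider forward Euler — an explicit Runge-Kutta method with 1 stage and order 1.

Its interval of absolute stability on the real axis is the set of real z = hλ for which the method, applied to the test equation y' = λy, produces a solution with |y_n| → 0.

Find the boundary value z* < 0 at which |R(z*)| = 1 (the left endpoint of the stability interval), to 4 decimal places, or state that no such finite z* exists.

On y'=λy, z=hλ:
  order 1, 1-stage ⇒ R(z)=1+z
  (e.g. R(-1.21)=-0.21000, |R|=0.21000)

Need |R(x)|<1, x<0.
x=-1.21: |R|=0.2100
|R(-0.85)|=0.1500 |R(-0.82)|=0.1800 |R(-0.6)|=0.4000
Bisect:
  x_lo=-2.5917 |R|=1.5917  x_hi=-0.3690 |R|=0.6310
  mid=-1.48035 |R|=0.48035 →hi
  mid=-2.03600 |R|=1.03600 →lo
  mid=-1.75817 |R|=0.75817 →hi
  mid=-1.89709 |R|=0.89709 →hi
  mid=-1.96654 |R|=0.96654 →hi
  mid=-2.00127 |R|=1.00127 →lo
  mid=-1.98391 |R|=0.98391 →hi
  mid=-1.99259 |R|=0.99259 →hi
  mid=-1.99693 |R|=0.99693 →hi
  ...
  [-2.00005,-1.99991] ⇒ x*=-2.0000
Stable set (-2.0000, 0).

left endpoint -2.0000.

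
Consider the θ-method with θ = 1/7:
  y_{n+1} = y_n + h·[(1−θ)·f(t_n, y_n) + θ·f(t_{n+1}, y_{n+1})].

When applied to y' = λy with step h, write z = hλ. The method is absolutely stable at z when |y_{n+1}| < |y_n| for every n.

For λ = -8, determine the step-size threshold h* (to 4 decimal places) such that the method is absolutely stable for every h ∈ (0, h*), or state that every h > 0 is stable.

With y'=λy (z=hλ):
  y_{n+1} = y_n + z·[6/7·y_n + 1/7·y_{n+1}] ⇒ (1 − 1/7z)y_{n+1} = (1 + 6/7z)y_n
  Hence R(z) = (1 + 6/7z)/(1 − 1/7z).

Need |R(x)|<1, x<0.
x=-1.13: |R|=0.0271
R=−1: 1+6/7x = −1+1/7x ⇒ -5/7x=2 ⇒ x=2/(-5/7)=-2.8000
Confirm numerically:
  x=-1.864: |R|=0.47202 <1
  x=-1.853: |R|=0.46515 <1
  x=-1.183: |R|=0.01198 <1
  x=-2.954: |R|=1.07736 >1
  x=-2.951: |R|=1.07587 >1
So |R|<1 on (-2.8000, 0).

(-2.8000,0); λ=-8 ⇒ h* = (14/5)/8 = 0.3500.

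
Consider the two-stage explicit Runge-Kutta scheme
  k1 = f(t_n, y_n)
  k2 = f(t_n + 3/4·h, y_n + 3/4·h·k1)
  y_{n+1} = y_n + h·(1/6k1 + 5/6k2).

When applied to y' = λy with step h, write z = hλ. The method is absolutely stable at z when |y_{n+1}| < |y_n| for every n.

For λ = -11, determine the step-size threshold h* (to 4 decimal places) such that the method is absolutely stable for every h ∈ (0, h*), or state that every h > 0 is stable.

(-1.6000,0); λ=-11 ⇒ h* = (8/5)/11 = 0.1455.

Test eqn y'=λy, z=hλ:
  k1=λy_n ⇒ h·k1=z·y_n;  k2=λ(1+3/4z)y_n ⇒ h·k2=z(1+3/4z)y_n
  y_{n+1}/y_n = 1 + 1/6z + 5/6z(1+3/4z) = 1 + z + 5/8z²
  so R(z) = 1 + z + 5/8z².

Solve |R(x)|<1 on ℝ⁻.
x=-1.28: |R|=0.7440
R=1: x+5/8x²=0 ⇒ x=−8/5=-1.6000; min R=1−1/(4·5/8)=0.6000>−1
Confirm numerically:
  x=-1.315: |R|=0.76577 <1
  x=-1.296: |R|=0.75376 <1
  x=-1.133: |R|=0.66931 <1
  x=-0.654: |R|=0.61332 <1
  x=-2.140: |R|=1.72225 >1
  x=-1.954: |R|=1.43232 >1
  x=-1.928: |R|=1.39524 >1
So |R|<1 on (-1.6000, 0).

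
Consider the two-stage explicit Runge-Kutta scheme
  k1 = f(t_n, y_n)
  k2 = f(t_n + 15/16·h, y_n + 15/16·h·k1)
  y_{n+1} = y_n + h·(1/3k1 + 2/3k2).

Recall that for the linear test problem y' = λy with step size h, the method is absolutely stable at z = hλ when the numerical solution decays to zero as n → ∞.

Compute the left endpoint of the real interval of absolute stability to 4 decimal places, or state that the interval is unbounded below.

Set f=λy, z=hλ:
  k1=λy_n ⇒ h·k1=z·y_n;  k2=λ(1+15/16z)y_n ⇒ h·k2=z(1+15/16z)y_n
  y_{n+1}/y_n = 1 + 1/3z + 2/3z(1+15/16z) = 1 + z + 5/8z²
  R(z) = 1 + z + 5/8z².

Solve |R(x)|<1 on ℝ⁻.
x=-1.01: |R|=0.6276
R=1: x+5/8x²=0 ⇒ x=−8/5=-1.6000; min R=1−1/(4·5/8)=0.6000>−1
Confirm numerically:
  x=-1.531: |R|=0.93398 <1
  x=-1.490: |R|=0.89756 <1
  x=-1.130: |R|=0.66806 <1
  x=-0.998: |R|=0.62450 <1
  x=-1.772: |R|=1.19049 >1
  x=-1.749: |R|=1.16288 >1
So |R|<1 on (-1.6000, 0).

left endpoint -1.6000.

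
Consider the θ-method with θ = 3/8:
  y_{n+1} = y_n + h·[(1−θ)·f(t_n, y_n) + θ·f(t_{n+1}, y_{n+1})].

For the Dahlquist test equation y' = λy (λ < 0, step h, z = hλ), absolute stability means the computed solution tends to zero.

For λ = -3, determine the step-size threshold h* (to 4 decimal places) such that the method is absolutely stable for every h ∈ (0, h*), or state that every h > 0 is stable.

Set f=λy, z=hλ:
  y_{n+1} = y_n + z·[5/8·y_n + 3/8·y_{n+1}] ⇒ (1 − 3/8z)y_{n+1} = (1 + 5/8z)y_n
  Hence R(z) = (1 + 5/8z)/(1 − 3/8z).

Boundary: |R(x)|=1, x<0.
x=-0.51: |R|=0.5719
R=−1: 1+5/8x = −1+3/8x ⇒ -1/4x=2 ⇒ x=2/(-1/4)=-8.0000
Confirm numerically:
  x=-6.867: |R|=0.92077 <1
  x=-6.332: |R|=0.87643 <1
  x=-3.492: |R|=0.51202 <1
  x=-8.350: |R|=1.02118 >1
  x=-8.245: |R|=1.01497 >1
Stable set (-8.0000, 0).

(-8.0000,0); λ=-3 ⇒ h* = (8)/3 = 2.6667.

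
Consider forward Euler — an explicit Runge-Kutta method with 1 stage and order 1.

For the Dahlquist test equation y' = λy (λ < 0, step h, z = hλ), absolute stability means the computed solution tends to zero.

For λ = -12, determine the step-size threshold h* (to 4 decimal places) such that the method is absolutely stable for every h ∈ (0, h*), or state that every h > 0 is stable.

With y'=λy (z=hλ):
  order 1, 1-stage ⇒ R(z)=1+z
  (e.g. R(-0.5)=0.50000, |R|=0.50000)

Boundary: |R(x)|=1, x<0.
x=-0.5: |R|=0.5000
|R(-2.01)|=1.0100 |R(-0.89)|=0.1100 |R(-0.77)|=0.2300
Bisect:
  x_lo=-2.3006 |R|=1.3006  x_hi=-0.2919 |R|=0.7081
  mid=-1.29624 |R|=0.29624 →hi
  mid=-1.79843 |R|=0.79843 →hi
  mid=-2.04953 |R|=1.04953 →lo
  mid=-1.92398 |R|=0.92398 →hi
  mid=-1.98675 |R|=0.98675 →hi
  mid=-2.01814 |R|=1.01814 →lo
  mid=-2.00245 |R|=1.00245 →lo
  mid=-1.99460 |R|=0.99460 →hi
  mid=-1.99852 |R|=0.99852 →hi
  ...
  [-2.00012,-2.00000] ⇒ x*=-2.0000
Interval (-2.0000, 0).

(-2.0000,0); λ=-12 ⇒ h* = 0.1667.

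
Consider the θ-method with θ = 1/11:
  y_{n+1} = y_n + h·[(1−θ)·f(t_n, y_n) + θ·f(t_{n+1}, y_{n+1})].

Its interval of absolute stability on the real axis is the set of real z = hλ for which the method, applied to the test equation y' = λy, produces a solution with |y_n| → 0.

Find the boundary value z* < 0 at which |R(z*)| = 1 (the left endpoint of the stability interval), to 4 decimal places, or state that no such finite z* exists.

z* = -2.4444.

On y'=λy, z=hλ:
  y_{n+1} = y_n + z·[10/11·y_n + 1/11·y_{n+1}] ⇒ (1 − 1/11z)y_{n+1} = (1 + 10/11z)y_n
  ⇒ R(z) = (1 + 10/11z)/(1 − 1/11z).

Need |R(x)|<1, x<0.
x=-1.15: |R|=0.0412
R=−1: 1+10/11x = −1+1/11x ⇒ -9/11x=2 ⇒ x=2/(-9/11)=-2.4444
Confirm numerically:
  x=-2.074: |R|=0.74499 <1
  x=-2.067: |R|=0.74003 <1
  x=-1.999: |R|=0.69159 <1
  x=-1.957: |R|=0.66142 <1
  x=-2.819: |R|=1.24394 >1
  x=-2.641: |R|=1.12968 >1
  x=-2.624: |R|=1.11861 >1
Interval (-2.4444, 0).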